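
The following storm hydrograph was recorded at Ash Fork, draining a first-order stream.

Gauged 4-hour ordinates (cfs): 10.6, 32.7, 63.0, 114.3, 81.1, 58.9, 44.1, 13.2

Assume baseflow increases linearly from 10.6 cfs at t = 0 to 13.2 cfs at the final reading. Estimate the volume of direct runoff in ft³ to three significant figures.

V ≈ 4.65 × 10^6 ft³

Direct-runoff ordinates (Q − Q_b): 0.00, 21.73, 51.66, 102.59, 69.01, 46.44, 31.27, 0.00 cfs.
ΣQ_DR = 322.7 cfs.
With Δt = 4 h = 14400 s, V = ΣQ_DR · Δt = 322.7 × 14400 = 4.65 × 10^6 ft³.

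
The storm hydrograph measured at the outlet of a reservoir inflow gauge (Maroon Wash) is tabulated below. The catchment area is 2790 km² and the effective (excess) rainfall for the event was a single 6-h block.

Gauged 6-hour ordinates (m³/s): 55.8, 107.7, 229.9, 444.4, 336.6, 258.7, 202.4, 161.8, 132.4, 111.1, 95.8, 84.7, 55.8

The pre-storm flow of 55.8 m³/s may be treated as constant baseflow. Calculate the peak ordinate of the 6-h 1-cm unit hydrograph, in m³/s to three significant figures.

Direct runoff: 0.0, 51.9, 174.1, 388.6, 280.8, 202.9, 146.6, 106.0, 76.6, 55.3, 40.0, 28.9, 0.0 m³/s; ΣQ_DR = 1552 m³/s, peak = 388.6 m³/s.
Runoff depth d = ΣQ_DR·Δt / A = 1552 × 21600 / (2790 km²) = 12.01 mm.
The 1-cm UH is the DRH scaled by (10 mm)/d, so U_p = 388.6 × 10/12.01 = 323 m³/s.

U_p ≈ 323 m³/s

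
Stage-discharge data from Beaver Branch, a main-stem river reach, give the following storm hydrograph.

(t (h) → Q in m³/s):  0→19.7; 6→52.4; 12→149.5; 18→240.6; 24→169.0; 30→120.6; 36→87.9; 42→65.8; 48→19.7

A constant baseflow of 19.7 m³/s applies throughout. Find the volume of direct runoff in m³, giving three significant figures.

V ≈ 1.62 × 10^7 m³

Direct-runoff ordinates (Q − Q_b): 0.0, 32.7, 129.8, 220.9, 149.3, 100.9, 68.2, 46.1, 0.0 m³/s.
ΣQ_DR = 747.9 m³/s.
With Δt = 6 h = 21600 s, V = ΣQ_DR · Δt = 747.9 × 21600 = 1.62 × 10^7 m³.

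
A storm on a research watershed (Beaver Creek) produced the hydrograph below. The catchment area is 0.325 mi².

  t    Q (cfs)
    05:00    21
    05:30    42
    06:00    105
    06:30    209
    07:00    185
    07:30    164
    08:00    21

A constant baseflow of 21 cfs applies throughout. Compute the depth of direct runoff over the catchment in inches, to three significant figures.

d ≈ 1.43 in

Direct runoff: 0.0, 21.0, 84.0, 188.0, 164.0, 143.0, 0.0 cfs; ΣQ_DR = 600.0 cfs.
V = ΣQ_DR · Δt = 600.0 × 1800 s = 1.080 × 10^6 ft³.
Over A = 0.325 mi², depth = V / A = 1.43 in.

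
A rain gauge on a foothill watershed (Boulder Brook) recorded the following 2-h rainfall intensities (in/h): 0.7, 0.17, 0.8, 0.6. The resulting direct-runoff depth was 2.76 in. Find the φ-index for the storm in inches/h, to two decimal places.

φ ≈ 0.24 in/h

Only the 3 blocks with intensity above φ contribute runoff: 0.7, 0.8, 0.6 in/h.
Σ(I−φ)·Δt = d  ⇒  (0.7+0.8+0.6 − 3φ)·2 = 2.76
φ = (2.100 − 2.76/2) / 3 = 0.24 in/h.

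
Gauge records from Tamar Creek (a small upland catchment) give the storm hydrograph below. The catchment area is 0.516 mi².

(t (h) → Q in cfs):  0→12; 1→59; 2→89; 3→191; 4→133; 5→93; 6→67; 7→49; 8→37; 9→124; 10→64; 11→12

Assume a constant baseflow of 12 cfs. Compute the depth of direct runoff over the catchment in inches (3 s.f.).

Direct runoff: 0.0, 47.0, 77.0, 179.0, 121.0, 81.0, 55.0, 37.0, 25.0, 112.0, 52.0, 0.0 cfs; ΣQ_DR = 786.0 cfs.
V = ΣQ_DR · Δt = 786.0 × 3600 s = 2.830 × 10^6 ft³.
Over A = 0.516 mi², depth = V / A = 2.36 in.

d ≈ 2.36 in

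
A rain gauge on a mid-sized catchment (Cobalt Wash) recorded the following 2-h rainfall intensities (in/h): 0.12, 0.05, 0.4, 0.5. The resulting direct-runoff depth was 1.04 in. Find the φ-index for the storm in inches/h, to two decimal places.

φ ≈ 0.19 in/h

Only the 2 blocks with intensity above φ contribute runoff: 0.4, 0.5 in/h.
Σ(I−φ)·Δt = d  ⇒  (0.4+0.5 − 2φ)·2 = 1.04
φ = (0.9000 − 1.04/2) / 2 = 0.19 in/h.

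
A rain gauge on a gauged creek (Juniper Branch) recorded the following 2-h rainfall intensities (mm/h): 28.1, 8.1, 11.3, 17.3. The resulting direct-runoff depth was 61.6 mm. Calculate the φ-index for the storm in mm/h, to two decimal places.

φ ≈ 8.63 mm/h

Only the 3 blocks with intensity above φ contribute runoff: 28.1, 11.3, 17.3 mm/h.
Σ(I−φ)·Δt = d  ⇒  (28.1+11.3+17.3 − 3φ)·2 = 61.6
φ = (56.70 − 61.6/2) / 3 = 8.63 mm/h.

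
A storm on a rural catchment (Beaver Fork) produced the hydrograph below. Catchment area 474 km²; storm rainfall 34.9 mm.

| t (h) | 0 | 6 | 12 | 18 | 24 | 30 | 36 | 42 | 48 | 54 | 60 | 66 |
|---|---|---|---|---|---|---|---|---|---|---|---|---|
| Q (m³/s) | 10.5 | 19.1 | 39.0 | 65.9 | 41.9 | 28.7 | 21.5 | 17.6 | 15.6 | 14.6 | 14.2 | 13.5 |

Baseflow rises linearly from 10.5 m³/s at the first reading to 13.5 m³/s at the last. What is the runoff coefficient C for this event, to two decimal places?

ΣQ_DR = 158.1 m³/s; V = ΣQ_DR·Δt = 3.415 × 10^6 m³.
Runoff depth d = V / A = 7.205 mm.
C = d / P = 7.205 / 34.9 = 0.21.

C ≈ 0.21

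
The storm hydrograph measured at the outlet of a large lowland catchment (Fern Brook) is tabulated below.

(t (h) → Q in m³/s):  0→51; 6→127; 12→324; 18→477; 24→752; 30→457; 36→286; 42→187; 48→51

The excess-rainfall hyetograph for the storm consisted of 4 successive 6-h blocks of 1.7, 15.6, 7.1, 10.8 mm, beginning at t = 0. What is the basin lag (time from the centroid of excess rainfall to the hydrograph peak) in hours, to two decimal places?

Centroid of excess rainfall: t_c = Σ P_i·t̄_i / ΣP_i = 13.6023 h (block centres at 3, 9, 15, 21 h).
Hydrograph peak occurs at t = 24 h, so basin lag t_L = 24 − 13.6023 = 10.40 h.

t_L ≈ 10.40 h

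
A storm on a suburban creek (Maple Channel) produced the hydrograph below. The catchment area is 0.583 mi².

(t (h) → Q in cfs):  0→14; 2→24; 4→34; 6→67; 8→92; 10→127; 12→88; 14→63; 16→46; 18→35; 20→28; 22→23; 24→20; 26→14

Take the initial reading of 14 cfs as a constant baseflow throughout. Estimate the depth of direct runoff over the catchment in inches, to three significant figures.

d ≈ 2.55 in

Direct runoff: 0.0, 10.0, 20.0, 53.0, 78.0, 113.0, 74.0, 49.0, 32.0, 21.0, 14.0, 9.0, 6.0, 0.0 cfs; ΣQ_DR = 479.0 cfs.
V = ΣQ_DR · Δt = 479.0 × 7200 s = 3.449 × 10^6 ft³.
Over A = 0.583 mi², depth = V / A = 2.55 in.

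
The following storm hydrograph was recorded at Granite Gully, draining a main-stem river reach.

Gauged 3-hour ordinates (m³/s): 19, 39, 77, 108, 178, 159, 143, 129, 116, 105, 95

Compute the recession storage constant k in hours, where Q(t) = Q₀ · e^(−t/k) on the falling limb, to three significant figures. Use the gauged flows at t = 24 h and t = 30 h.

k ≈ 30.0 h

On the falling limb, Q drops from 116 to 95 m³/s between t = 24 h and t = 30 h (Δt = 6 h).
k = −Δt / ln(Q₂/Q₁) = −6 / ln(95/116) = 30.0 h.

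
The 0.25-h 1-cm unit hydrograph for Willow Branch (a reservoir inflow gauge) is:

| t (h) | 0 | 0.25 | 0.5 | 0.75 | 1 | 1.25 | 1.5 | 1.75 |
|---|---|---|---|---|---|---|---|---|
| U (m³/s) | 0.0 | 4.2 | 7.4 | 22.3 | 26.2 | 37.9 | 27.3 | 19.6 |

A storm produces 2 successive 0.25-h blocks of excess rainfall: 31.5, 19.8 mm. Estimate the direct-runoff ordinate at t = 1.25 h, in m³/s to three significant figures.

By discrete convolution, Q_j = Σ (P_i / 10 mm) · U_{j−i}.
At t = 1.25 h (j=5): Q = (31.5/10)·37.9 + (19.8/10)·26.2 = 171 m³/s.

Q ≈ 171 m³/s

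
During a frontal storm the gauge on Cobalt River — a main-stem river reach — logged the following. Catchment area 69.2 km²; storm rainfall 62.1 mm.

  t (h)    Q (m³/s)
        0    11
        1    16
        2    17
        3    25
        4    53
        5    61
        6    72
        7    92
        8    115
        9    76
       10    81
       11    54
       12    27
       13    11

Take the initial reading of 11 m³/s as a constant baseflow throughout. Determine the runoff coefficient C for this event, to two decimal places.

C ≈ 0.47

ΣQ_DR = 557.0 m³/s; V = ΣQ_DR·Δt = 2.005 × 10^6 m³.
Runoff depth d = V / A = 28.98 mm.
C = d / P = 28.98 / 62.1 = 0.47.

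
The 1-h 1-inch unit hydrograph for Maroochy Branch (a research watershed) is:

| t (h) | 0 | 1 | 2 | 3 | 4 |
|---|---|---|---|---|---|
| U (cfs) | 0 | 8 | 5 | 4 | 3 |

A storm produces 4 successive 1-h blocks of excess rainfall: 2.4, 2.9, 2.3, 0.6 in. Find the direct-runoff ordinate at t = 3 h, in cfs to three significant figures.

By discrete convolution, Q_j = Σ (P_i / 1 in) · U_{j−i}.
At t = 3 h (j=3): Q = (2.4/1)·4 + (2.9/1)·5 + (2.3/1)·8 + (0.6/1)·0 = 42.5 cfs.

Q ≈ 42.5 cfs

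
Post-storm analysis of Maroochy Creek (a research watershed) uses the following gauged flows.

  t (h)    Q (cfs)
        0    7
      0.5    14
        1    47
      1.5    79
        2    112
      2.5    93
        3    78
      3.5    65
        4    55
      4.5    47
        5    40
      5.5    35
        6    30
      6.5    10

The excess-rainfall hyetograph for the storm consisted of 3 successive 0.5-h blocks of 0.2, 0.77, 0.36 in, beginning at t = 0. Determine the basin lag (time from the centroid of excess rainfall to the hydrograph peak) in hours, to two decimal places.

t_L ≈ 1.19 h

Centroid of excess rainfall: t_c = Σ P_i·t̄_i / ΣP_i = 0.8102 h (block centres at 0.25, 0.75, 1.25 h).
Hydrograph peak occurs at t = 2 h, so basin lag t_L = 2 − 0.8102 = 1.19 h.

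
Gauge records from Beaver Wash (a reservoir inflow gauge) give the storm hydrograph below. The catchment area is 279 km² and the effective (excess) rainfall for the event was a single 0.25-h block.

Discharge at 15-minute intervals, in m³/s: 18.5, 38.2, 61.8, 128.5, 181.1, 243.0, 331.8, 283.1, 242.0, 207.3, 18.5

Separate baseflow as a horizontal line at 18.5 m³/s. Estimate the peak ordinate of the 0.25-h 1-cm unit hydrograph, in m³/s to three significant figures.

Direct runoff: 0.0, 19.7, 43.3, 110.0, 162.6, 224.5, 313.3, 264.6, 223.5, 188.8, 0.0 m³/s; ΣQ_DR = 1550 m³/s, peak = 313.3 m³/s.
Runoff depth d = ΣQ_DR·Δt / A = 1550 × 900 / (279 km²) = 5.001 mm.
The 1-cm UH is the DRH scaled by (10 mm)/d, so U_p = 313.3 × 10/5.001 = 626 m³/s.

U_p ≈ 626 m³/s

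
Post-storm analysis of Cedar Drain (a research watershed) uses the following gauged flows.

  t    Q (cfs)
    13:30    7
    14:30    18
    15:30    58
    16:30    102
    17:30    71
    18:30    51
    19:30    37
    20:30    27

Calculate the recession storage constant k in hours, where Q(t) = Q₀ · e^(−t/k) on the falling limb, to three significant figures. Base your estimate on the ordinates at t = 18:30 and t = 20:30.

On the falling limb, Q drops from 51 to 27 cfs between t = 18:30 and t = 20:30 (Δt = 2 h).
k = −Δt / ln(Q₂/Q₁) = −2 / ln(27/51) = 3.14 h.

k ≈ 3.14 h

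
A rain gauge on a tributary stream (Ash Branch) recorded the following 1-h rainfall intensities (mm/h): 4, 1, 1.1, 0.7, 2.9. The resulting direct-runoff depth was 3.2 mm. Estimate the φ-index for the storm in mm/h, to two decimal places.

φ ≈ 1.85 mm/h

Only the 2 blocks with intensity above φ contribute runoff: 4, 2.9 mm/h.
Σ(I−φ)·Δt = d  ⇒  (4+2.9 − 2φ)·1 = 3.2
φ = (6.900 − 3.2/1) / 2 = 1.85 mm/h.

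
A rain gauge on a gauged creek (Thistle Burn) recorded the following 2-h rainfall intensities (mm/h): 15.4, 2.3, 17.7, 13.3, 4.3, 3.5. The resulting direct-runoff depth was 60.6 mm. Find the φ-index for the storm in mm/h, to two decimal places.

Only the 3 blocks with intensity above φ contribute runoff: 15.4, 17.7, 13.3 mm/h.
Σ(I−φ)·Δt = d  ⇒  (15.4+17.7+13.3 − 3φ)·2 = 60.6
φ = (46.40 − 60.6/2) / 3 = 5.37 mm/h.

φ ≈ 5.37 mm/h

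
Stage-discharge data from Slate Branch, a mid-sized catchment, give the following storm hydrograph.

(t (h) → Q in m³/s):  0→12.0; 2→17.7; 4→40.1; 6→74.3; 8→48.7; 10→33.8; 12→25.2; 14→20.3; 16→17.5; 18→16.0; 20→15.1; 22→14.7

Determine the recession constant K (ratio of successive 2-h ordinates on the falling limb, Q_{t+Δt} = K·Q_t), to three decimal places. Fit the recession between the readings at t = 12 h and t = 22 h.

Using the recession-limb readings at t = 12 h and t = 22 h: Q falls from 25.2 to 14.7 m³/s over 5 intervals.
K = (Q₂/Q₁)^(1/5) = (14.7/25.2)^(1/5) = 0.898.

K ≈ 0.898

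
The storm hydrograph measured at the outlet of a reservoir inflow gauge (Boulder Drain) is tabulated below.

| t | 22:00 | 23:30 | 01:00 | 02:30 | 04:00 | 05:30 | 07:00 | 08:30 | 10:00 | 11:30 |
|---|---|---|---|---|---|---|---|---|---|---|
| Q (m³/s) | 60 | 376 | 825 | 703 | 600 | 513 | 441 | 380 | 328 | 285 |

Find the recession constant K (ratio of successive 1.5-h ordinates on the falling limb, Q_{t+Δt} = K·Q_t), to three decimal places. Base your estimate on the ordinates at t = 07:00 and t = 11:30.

K ≈ 0.865

Using the recession-limb readings at t = 07:00 and t = 11:30: Q falls from 441 to 285 m³/s over 3 intervals.
K = (Q₂/Q₁)^(1/3) = (285/441)^(1/3) = 0.865.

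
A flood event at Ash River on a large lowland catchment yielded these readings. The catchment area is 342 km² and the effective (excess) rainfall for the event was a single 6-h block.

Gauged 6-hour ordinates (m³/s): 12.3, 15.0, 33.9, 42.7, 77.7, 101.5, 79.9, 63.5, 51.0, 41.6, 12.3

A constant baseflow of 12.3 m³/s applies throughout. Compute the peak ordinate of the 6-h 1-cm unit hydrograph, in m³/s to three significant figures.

U_p ≈ 35.7 m³/s

Direct runoff: 0.0, 2.7, 21.6, 30.4, 65.4, 89.2, 67.6, 51.2, 38.7, 29.3, 0.0 m³/s; ΣQ_DR = 396.1 m³/s, peak = 89.2 m³/s.
Runoff depth d = ΣQ_DR·Δt / A = 396.1 × 21600 / (342 km²) = 25.02 mm.
The 1-cm UH is the DRH scaled by (10 mm)/d, so U_p = 89.2 × 10/25.02 = 35.7 m³/s.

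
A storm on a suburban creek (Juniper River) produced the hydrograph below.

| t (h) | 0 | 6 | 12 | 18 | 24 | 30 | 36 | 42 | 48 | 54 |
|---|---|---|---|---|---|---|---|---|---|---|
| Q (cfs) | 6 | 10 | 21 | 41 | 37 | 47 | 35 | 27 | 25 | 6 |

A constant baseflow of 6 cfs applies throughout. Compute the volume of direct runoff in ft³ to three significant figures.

Direct-runoff ordinates (Q − Q_b): 0.0, 4.0, 15.0, 35.0, 31.0, 41.0, 29.0, 21.0, 19.0, 0.0 cfs.
ΣQ_DR = 195.0 cfs.
With Δt = 6 h = 21600 s, V = ΣQ_DR · Δt = 195.0 × 21600 = 4.21 × 10^6 ft³.

V ≈ 4.21 × 10^6 ft³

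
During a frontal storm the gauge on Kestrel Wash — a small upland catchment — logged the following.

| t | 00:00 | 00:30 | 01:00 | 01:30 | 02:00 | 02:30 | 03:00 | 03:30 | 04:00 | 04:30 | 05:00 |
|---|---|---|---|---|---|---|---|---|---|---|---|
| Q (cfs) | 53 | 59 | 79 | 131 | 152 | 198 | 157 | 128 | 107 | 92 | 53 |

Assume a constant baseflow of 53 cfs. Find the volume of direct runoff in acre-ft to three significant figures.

Direct-runoff ordinates (Q − Q_b): 0.0, 6.0, 26.0, 78.0, 99.0, 145.0, 104.0, 75.0, 54.0, 39.0, 0.0 cfs.
ΣQ_DR = 626.0 cfs.
With Δt = 0.5 h = 1800 s, V = ΣQ_DR · Δt = 626.0 × 1800 = 1.13 × 10^6 ft³ = 25.9 acre-ft.

V ≈ 25.9 acre-ft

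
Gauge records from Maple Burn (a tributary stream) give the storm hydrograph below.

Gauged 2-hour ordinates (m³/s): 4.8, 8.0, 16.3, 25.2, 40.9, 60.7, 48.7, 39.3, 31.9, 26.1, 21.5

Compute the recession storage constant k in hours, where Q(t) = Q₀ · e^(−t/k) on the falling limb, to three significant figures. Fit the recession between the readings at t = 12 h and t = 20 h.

k ≈ 9.78 h

On the falling limb, Q drops from 48.7 to 21.5 m³/s between t = 12 h and t = 20 h (Δt = 8 h).
k = −Δt / ln(Q₂/Q₁) = −8 / ln(21.5/48.7) = 9.78 h.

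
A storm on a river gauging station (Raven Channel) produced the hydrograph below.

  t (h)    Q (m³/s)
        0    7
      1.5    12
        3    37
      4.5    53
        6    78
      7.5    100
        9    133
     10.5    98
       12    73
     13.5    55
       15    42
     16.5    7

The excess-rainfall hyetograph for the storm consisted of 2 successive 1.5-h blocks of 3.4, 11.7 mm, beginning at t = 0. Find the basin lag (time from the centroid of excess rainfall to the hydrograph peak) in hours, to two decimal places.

Centroid of excess rainfall: t_c = Σ P_i·t̄_i / ΣP_i = 1.9123 h (block centres at 0.75, 2.25 h).
Hydrograph peak occurs at t = 9 h, so basin lag t_L = 9 − 1.9123 = 7.09 h.

t_L ≈ 7.09 h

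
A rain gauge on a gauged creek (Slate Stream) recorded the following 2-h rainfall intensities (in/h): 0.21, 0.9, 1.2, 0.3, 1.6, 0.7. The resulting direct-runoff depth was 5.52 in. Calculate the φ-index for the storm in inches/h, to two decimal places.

Only the 4 blocks with intensity above φ contribute runoff: 0.9, 1.2, 1.6, 0.7 in/h.
Σ(I−φ)·Δt = d  ⇒  (0.9+1.2+1.6+0.7 − 4φ)·2 = 5.52
φ = (4.400 − 5.52/2) / 4 = 0.41 in/h.

φ ≈ 0.41 in/h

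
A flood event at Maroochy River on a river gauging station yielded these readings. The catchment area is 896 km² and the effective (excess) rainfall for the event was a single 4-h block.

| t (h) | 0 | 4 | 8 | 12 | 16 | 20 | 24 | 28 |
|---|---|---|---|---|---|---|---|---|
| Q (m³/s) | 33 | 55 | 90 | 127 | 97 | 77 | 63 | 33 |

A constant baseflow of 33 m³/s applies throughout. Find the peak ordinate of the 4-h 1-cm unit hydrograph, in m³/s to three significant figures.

Direct runoff: 0.0, 22.0, 57.0, 94.0, 64.0, 44.0, 30.0, 0.0 m³/s; ΣQ_DR = 311.0 m³/s, peak = 94.0 m³/s.
Runoff depth d = ΣQ_DR·Δt / A = 311.0 × 14400 / (896 km²) = 4.998 mm.
The 1-cm UH is the DRH scaled by (10 mm)/d, so U_p = 94.0 × 10/4.998 = 188 m³/s.

U_p ≈ 188 m³/s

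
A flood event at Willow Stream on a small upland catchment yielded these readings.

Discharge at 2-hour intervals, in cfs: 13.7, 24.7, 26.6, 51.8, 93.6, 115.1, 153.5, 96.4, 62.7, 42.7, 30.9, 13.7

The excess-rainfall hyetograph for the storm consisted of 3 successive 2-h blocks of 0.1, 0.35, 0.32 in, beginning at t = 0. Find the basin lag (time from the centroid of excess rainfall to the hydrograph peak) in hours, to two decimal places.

Centroid of excess rainfall: t_c = Σ P_i·t̄_i / ΣP_i = 3.5714 h (block centres at 1, 3, 5 h).
Hydrograph peak occurs at t = 12 h, so basin lag t_L = 12 − 3.5714 = 8.43 h.

t_L ≈ 8.43 h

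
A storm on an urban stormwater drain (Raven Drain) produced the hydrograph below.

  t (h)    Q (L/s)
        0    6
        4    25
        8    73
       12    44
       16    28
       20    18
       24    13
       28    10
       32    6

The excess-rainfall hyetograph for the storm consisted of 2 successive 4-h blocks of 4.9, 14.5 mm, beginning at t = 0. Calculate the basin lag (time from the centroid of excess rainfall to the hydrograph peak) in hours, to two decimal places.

Centroid of excess rainfall: t_c = Σ P_i·t̄_i / ΣP_i = 4.9897 h (block centres at 2, 6 h).
Hydrograph peak occurs at t = 8 h, so basin lag t_L = 8 − 4.9897 = 3.01 h.

t_L ≈ 3.01 h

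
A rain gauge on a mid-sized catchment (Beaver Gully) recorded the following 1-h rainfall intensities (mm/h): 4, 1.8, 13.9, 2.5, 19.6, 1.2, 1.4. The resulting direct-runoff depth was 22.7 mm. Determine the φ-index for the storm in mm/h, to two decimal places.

Only the 2 blocks with intensity above φ contribute runoff: 13.9, 19.6 mm/h.
Σ(I−φ)·Δt = d  ⇒  (13.9+19.6 − 2φ)·1 = 22.7
φ = (33.50 − 22.7/1) / 2 = 5.40 mm/h.

φ ≈ 5.40 mm/h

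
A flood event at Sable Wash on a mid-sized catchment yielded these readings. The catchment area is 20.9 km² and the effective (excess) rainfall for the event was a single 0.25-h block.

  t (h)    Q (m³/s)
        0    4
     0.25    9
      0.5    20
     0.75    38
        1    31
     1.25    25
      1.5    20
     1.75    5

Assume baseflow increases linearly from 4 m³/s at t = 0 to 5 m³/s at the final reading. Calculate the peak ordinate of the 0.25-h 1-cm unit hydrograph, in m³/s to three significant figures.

U_p ≈ 67.2 m³/s

Direct runoff: 0.00, 4.86, 15.71, 33.57, 26.43, 20.29, 15.14, 0.00 m³/s; ΣQ_DR = 116.0 m³/s, peak = 33.57 m³/s.
Runoff depth d = ΣQ_DR·Δt / A = 116.0 × 900 / (20.9 km²) = 4.995 mm.
The 1-cm UH is the DRH scaled by (10 mm)/d, so U_p = 33.57 × 10/4.995 = 67.2 m³/s.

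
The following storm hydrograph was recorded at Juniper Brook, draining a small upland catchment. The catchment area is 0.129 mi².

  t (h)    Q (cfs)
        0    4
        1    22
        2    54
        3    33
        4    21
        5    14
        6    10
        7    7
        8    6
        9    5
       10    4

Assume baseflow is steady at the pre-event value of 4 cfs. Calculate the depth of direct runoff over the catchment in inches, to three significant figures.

Direct runoff: 0.0, 18.0, 50.0, 29.0, 17.0, 10.0, 6.0, 3.0, 2.0, 1.0, 0.0 cfs; ΣQ_DR = 136.0 cfs.
V = ΣQ_DR · Δt = 136.0 × 3600 s = 4.896 × 10^5 ft³.
Over A = 0.129 mi², depth = V / A = 1.63 in.

d ≈ 1.63 in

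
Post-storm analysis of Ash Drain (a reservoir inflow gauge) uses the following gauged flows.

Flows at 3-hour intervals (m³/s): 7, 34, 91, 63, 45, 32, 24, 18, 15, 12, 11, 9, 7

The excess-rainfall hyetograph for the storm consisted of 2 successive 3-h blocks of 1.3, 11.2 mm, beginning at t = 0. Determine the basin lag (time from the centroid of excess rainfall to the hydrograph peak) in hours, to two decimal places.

t_L ≈ 1.81 h

Centroid of excess rainfall: t_c = Σ P_i·t̄_i / ΣP_i = 4.1880 h (block centres at 1.5, 4.5 h).
Hydrograph peak occurs at t = 6 h, so basin lag t_L = 6 − 4.1880 = 1.81 h.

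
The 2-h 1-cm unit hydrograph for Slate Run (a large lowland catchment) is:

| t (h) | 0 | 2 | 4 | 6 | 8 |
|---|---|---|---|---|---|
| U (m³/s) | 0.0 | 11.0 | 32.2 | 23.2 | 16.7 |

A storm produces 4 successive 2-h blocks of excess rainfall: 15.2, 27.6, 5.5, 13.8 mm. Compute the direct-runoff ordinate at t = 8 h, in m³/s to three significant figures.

Q ≈ 122 m³/s

By discrete convolution, Q_j = Σ (P_i / 10 mm) · U_{j−i}.
At t = 8 h (j=4): Q = (15.2/10)·16.7 + (27.6/10)·23.2 + (5.5/10)·32.2 + (13.8/10)·11.0 = 122 m³/s.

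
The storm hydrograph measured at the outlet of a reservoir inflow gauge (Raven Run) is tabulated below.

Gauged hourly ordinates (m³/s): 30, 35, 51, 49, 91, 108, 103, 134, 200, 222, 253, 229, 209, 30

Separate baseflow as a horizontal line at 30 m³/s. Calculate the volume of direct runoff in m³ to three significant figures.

V ≈ 4.77 × 10^6 m³

Direct-runoff ordinates (Q − Q_b): 0.0, 5.0, 21.0, 19.0, 61.0, 78.0, 73.0, 104.0, 170.0, 192.0, 223.0, 199.0, 179.0, 0.0 m³/s.
ΣQ_DR = 1324 m³/s.
With Δt = 1 h = 3600 s, V = ΣQ_DR · Δt = 1324 × 3600 = 4.77 × 10^6 m³.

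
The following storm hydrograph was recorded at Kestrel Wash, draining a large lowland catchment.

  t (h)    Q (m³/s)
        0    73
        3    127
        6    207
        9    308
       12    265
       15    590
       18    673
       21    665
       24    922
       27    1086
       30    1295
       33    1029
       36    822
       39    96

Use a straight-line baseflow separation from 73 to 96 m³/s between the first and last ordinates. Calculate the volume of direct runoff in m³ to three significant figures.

Direct-runoff ordinates (Q − Q_b): 0.00, 52.23, 130.46, 229.69, 184.92, 508.15, 589.38, 579.62, 834.85, 997.08, 1204.31, 936.54, 727.77, 0.00 m³/s.
ΣQ_DR = 6975 m³/s.
With Δt = 3 h = 10800 s, V = ΣQ_DR · Δt = 6975 × 10800 = 7.53 × 10^7 m³.

V ≈ 7.53 × 10^7 m³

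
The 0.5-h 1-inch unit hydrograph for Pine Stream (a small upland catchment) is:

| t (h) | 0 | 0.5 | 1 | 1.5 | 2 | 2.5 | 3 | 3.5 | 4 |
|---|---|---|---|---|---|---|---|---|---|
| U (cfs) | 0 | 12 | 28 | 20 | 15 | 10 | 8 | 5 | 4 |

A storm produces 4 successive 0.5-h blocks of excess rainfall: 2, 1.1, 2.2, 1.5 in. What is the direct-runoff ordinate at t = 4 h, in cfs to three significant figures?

Q ≈ 46.1 cfs

By discrete convolution, Q_j = Σ (P_i / 1 in) · U_{j−i}.
At t = 4 h (j=8): Q = (2/1)·4 + (1.1/1)·5 + (2.2/1)·8 + (1.5/1)·10 = 46.1 cfs.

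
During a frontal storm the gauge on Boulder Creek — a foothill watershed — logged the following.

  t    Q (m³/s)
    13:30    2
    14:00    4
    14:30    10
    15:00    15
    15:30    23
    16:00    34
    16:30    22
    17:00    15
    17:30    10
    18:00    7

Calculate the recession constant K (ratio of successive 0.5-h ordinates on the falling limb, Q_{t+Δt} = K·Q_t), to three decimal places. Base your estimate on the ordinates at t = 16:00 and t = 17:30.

K ≈ 0.665

Using the recession-limb readings at t = 16:00 and t = 17:30: Q falls from 34 to 10 m³/s over 3 intervals.
K = (Q₂/Q₁)^(1/3) = (10/34)^(1/3) = 0.665.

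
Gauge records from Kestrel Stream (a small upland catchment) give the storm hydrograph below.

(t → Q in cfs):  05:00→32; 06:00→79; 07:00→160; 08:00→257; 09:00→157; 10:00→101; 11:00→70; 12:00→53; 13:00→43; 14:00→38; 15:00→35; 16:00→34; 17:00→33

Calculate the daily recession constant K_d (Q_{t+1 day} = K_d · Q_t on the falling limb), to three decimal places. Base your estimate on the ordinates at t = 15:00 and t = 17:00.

Between t = 15:00 and t = 17:00 the flow falls from 35 to 33 cfs over 2×1 h = 2 h.
Per-interval ratio K = (33/35)^(1/2) = 0.9710; K_d = K^(24/1) = 0.494.

K_d ≈ 0.494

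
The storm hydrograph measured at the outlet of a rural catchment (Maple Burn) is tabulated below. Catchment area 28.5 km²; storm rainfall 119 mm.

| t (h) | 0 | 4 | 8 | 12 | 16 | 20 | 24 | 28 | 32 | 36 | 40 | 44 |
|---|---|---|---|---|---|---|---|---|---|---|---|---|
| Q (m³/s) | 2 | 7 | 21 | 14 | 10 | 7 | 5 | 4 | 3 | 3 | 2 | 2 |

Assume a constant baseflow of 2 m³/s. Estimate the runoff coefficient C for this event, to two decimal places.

ΣQ_DR = 56.00 m³/s; V = ΣQ_DR·Δt = 8.064 × 10^5 m³.
Runoff depth d = V / A = 28.29 mm.
C = d / P = 28.29 / 119 = 0.24.

C ≈ 0.24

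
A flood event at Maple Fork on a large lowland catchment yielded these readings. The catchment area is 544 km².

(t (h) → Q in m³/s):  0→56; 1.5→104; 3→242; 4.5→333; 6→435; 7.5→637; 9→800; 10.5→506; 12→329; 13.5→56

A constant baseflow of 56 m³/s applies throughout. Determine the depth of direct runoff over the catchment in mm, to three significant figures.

Direct runoff: 0.0, 48.0, 186.0, 277.0, 379.0, 581.0, 744.0, 450.0, 273.0, 0.0 m³/s; ΣQ_DR = 2938 m³/s.
V = ΣQ_DR · Δt = 2938 × 5400 s = 1.587 × 10^7 m³.
Over A = 544 km², depth = V / A = 29.2 mm.

d ≈ 29.2 mm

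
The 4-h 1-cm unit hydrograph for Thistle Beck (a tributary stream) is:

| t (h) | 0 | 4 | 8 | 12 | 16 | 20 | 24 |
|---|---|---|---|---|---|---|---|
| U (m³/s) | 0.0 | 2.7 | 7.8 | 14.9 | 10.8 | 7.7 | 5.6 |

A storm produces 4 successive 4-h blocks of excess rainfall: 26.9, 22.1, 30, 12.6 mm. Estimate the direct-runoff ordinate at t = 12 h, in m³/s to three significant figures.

Q ≈ 65.4 m³/s

By discrete convolution, Q_j = Σ (P_i / 10 mm) · U_{j−i}.
At t = 12 h (j=3): Q = (26.9/10)·14.9 + (22.1/10)·7.8 + (30/10)·2.7 + (12.6/10)·0.0 = 65.4 m³/s.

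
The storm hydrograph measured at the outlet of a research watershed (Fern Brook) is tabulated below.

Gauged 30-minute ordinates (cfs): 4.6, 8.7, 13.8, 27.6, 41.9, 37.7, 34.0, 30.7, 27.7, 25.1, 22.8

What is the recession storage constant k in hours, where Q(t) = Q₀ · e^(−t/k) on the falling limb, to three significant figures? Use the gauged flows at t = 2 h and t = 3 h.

On the falling limb, Q drops from 41.9 to 34.0 cfs between t = 2 h and t = 3 h (Δt = 1 h).
k = −Δt / ln(Q₂/Q₁) = −1 / ln(34.0/41.9) = 4.79 h.

k ≈ 4.79 h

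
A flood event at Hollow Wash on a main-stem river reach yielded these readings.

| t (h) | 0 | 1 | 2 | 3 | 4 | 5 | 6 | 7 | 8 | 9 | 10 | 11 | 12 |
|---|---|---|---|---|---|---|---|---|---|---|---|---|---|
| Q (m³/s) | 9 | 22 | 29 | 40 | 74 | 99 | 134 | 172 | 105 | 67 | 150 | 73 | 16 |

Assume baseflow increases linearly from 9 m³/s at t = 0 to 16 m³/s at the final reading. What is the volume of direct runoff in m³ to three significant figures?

V ≈ 2.98 × 10^6 m³

Direct-runoff ordinates (Q − Q_b): 0.00, 12.42, 18.83, 29.25, 62.67, 87.08, 121.50, 158.92, 91.33, 52.75, 135.17, 57.58, 0.00 m³/s.
ΣQ_DR = 827.5 m³/s.
With Δt = 1 h = 3600 s, V = ΣQ_DR · Δt = 827.5 × 3600 = 2.98 × 10^6 m³.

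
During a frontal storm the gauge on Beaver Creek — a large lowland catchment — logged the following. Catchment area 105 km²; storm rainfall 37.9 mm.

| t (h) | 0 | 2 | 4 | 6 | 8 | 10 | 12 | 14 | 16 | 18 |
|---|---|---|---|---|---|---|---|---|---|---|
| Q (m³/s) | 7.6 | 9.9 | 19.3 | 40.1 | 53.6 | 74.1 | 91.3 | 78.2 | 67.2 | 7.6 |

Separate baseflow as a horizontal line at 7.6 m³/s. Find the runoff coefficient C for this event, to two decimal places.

ΣQ_DR = 372.9 m³/s; V = ΣQ_DR·Δt = 2.685 × 10^6 m³.
Runoff depth d = V / A = 25.57 mm.
C = d / P = 25.57 / 37.9 = 0.67.

C ≈ 0.67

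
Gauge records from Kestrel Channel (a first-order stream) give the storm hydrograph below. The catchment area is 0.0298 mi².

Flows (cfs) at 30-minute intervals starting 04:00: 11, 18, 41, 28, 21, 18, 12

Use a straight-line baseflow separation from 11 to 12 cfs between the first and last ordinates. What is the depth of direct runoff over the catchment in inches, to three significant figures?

Direct runoff: 0.00, 6.83, 29.67, 16.50, 9.33, 6.17, 0.00 cfs; ΣQ_DR = 68.50 cfs.
V = ΣQ_DR · Δt = 68.50 × 1800 s = 1.233 × 10^5 ft³.
Over A = 0.0298 mi², depth = V / A = 1.78 in.

d ≈ 1.78 in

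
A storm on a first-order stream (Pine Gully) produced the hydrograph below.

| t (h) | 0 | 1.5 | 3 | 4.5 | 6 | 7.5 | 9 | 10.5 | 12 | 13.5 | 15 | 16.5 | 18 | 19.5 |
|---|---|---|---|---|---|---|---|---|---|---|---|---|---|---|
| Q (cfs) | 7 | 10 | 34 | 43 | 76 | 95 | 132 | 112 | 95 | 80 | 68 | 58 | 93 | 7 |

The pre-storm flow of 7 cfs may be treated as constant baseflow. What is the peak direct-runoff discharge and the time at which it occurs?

Subtracting baseflow gives direct-runoff ordinates: 0.0, 3.0, 27.0, 36.0, 69.0, 88.0, 125.0, 105.0, 88.0, 73.0, 61.0, 51.0, 86.0, 0.0 cfs.
The maximum is 125.0 cfs, occurring at the reading for t = 9 h.

Q_p = 125.0 cfs at t = 9 h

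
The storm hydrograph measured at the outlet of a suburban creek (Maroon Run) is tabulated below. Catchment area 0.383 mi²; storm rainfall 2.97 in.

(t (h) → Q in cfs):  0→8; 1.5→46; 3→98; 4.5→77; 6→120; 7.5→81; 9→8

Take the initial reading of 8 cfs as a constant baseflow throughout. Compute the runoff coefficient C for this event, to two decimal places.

ΣQ_DR = 382.0 cfs; V = ΣQ_DR·Δt = 2.063 × 10^6 ft³.
Runoff depth d = V / A = 2.318 in.
C = d / P = 2.318 / 2.97 = 0.78.

C ≈ 0.78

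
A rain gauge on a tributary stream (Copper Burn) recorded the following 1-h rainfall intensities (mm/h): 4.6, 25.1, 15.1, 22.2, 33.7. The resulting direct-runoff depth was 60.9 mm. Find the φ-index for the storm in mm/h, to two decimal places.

φ ≈ 8.80 mm/h

Only the 4 blocks with intensity above φ contribute runoff: 25.1, 15.1, 22.2, 33.7 mm/h.
Σ(I−φ)·Δt = d  ⇒  (25.1+15.1+22.2+33.7 − 4φ)·1 = 60.9
φ = (96.10 − 60.9/1) / 4 = 8.80 mm/h.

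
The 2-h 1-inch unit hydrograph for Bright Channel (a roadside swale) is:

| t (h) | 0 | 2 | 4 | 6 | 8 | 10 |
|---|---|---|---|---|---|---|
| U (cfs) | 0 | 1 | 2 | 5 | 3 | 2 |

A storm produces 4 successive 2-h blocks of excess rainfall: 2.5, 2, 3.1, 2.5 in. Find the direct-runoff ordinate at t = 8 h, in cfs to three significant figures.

Q ≈ 26.2 cfs

By discrete convolution, Q_j = Σ (P_i / 1 in) · U_{j−i}.
At t = 8 h (j=4): Q = (2.5/1)·3 + (2/1)·5 + (3.1/1)·2 + (2.5/1)·1 = 26.2 cfs.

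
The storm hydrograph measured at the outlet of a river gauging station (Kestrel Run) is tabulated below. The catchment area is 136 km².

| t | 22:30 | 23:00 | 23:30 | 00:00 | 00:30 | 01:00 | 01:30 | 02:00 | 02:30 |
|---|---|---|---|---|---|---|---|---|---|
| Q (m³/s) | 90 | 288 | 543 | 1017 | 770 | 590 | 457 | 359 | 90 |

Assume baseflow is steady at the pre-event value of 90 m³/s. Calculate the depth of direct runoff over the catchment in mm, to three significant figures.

Direct runoff: 0.0, 198.0, 453.0, 927.0, 680.0, 500.0, 367.0, 269.0, 0.0 m³/s; ΣQ_DR = 3394 m³/s.
V = ΣQ_DR · Δt = 3394 × 1800 s = 6.109 × 10^6 m³.
Over A = 136 km², depth = V / A = 44.9 mm.

d ≈ 44.9 mm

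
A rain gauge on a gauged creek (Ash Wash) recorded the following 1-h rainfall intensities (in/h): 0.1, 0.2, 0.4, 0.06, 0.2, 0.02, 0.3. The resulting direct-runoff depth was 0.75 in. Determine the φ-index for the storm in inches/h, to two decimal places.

Only the 5 blocks with intensity above φ contribute runoff: 0.1, 0.2, 0.4, 0.2, 0.3 in/h.
Σ(I−φ)·Δt = d  ⇒  (0.1+0.2+0.4+0.2+0.3 − 5φ)·1 = 0.75
φ = (1.200 − 0.75/1) / 5 = 0.09 in/h.

φ ≈ 0.09 in/h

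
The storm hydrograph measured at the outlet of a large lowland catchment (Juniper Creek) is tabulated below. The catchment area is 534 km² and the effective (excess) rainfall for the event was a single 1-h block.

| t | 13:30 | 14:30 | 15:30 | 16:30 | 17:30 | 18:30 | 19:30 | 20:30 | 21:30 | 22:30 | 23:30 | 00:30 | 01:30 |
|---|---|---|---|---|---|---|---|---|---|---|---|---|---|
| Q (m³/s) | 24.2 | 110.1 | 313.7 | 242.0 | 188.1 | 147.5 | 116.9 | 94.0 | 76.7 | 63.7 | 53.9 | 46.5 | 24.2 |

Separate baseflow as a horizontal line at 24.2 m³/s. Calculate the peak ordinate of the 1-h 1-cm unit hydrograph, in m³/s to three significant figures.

Direct runoff: 0.0, 85.9, 289.5, 217.8, 163.9, 123.3, 92.7, 69.8, 52.5, 39.5, 29.7, 22.3, 0.0 m³/s; ΣQ_DR = 1187 m³/s, peak = 289.5 m³/s.
Runoff depth d = ΣQ_DR·Δt / A = 1187 × 3600 / (534 km²) = 8.002 mm.
The 1-cm UH is the DRH scaled by (10 mm)/d, so U_p = 289.5 × 10/8.002 = 362 m³/s.

U_p ≈ 362 m³/s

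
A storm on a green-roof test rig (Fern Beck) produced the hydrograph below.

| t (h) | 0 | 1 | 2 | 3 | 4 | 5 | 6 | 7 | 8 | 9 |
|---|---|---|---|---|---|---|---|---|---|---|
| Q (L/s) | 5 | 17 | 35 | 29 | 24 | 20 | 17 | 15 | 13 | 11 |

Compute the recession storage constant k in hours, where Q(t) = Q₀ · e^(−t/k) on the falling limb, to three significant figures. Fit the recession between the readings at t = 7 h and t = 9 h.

k ≈ 6.45 h

On the falling limb, Q drops from 15 to 11 L/s between t = 7 h and t = 9 h (Δt = 2 h).
k = −Δt / ln(Q₂/Q₁) = −2 / ln(11/15) = 6.45 h.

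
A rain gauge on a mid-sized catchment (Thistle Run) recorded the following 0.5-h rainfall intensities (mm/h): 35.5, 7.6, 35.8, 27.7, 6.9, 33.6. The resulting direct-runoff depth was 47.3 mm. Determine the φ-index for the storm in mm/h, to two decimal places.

φ ≈ 9.50 mm/h

Only the 4 blocks with intensity above φ contribute runoff: 35.5, 35.8, 27.7, 33.6 mm/h.
Σ(I−φ)·Δt = d  ⇒  (35.5+35.8+27.7+33.6 − 4φ)·0.5 = 47.3
φ = (132.6 − 47.3/0.5) / 4 = 9.50 mm/h.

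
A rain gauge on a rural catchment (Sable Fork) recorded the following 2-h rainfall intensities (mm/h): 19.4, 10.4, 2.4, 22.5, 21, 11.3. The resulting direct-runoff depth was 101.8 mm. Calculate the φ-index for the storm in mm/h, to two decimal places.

φ ≈ 6.74 mm/h

Only the 5 blocks with intensity above φ contribute runoff: 19.4, 10.4, 22.5, 21, 11.3 mm/h.
Σ(I−φ)·Δt = d  ⇒  (19.4+10.4+22.5+21+11.3 − 5φ)·2 = 101.8
φ = (84.60 − 101.8/2) / 5 = 6.74 mm/h.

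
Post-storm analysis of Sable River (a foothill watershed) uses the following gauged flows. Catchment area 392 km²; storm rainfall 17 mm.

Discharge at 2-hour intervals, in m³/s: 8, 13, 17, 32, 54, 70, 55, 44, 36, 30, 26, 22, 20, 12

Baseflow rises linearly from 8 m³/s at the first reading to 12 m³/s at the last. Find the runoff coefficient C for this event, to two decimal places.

C ≈ 0.32

ΣQ_DR = 299.0 m³/s; V = ΣQ_DR·Δt = 2.153 × 10^6 m³.
Runoff depth d = V / A = 5.492 mm.
C = d / P = 5.492 / 17 = 0.32.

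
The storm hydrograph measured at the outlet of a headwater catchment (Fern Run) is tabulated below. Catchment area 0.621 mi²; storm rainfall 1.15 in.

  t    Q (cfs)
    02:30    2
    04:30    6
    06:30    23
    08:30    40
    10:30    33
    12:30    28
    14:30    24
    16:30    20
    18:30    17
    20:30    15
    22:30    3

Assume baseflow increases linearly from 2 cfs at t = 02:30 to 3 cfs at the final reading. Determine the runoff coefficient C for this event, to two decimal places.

C ≈ 0.80

ΣQ_DR = 183.5 cfs; V = ΣQ_DR·Δt = 1.321 × 10^6 ft³.
Runoff depth d = V / A = 0.9158 in.
C = d / P = 0.9158 / 1.15 = 0.80.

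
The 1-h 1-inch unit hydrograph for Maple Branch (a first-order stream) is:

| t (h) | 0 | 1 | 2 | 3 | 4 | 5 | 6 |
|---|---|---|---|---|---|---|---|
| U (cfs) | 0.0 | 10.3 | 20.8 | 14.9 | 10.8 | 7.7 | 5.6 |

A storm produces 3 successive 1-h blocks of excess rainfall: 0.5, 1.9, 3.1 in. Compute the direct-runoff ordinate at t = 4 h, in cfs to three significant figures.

By discrete convolution, Q_j = Σ (P_i / 1 in) · U_{j−i}.
At t = 4 h (j=4): Q = (0.5/1)·10.8 + (1.9/1)·14.9 + (3.1/1)·20.8 = 98.2 cfs.

Q ≈ 98.2 cfs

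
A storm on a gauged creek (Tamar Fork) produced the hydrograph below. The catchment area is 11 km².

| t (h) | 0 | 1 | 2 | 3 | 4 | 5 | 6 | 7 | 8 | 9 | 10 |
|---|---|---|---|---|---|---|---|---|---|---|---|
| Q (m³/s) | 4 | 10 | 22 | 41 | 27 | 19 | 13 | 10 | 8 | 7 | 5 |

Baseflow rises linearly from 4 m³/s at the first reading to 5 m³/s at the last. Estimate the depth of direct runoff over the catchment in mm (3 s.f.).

Direct runoff: 0.00, 5.90, 17.80, 36.70, 22.60, 14.50, 8.40, 5.30, 3.20, 2.10, 0.00 m³/s; ΣQ_DR = 116.5 m³/s.
V = ΣQ_DR · Δt = 116.5 × 3600 s = 4.194 × 10^5 m³.
Over A = 11 km², depth = V / A = 38.1 mm.

d ≈ 38.1 mm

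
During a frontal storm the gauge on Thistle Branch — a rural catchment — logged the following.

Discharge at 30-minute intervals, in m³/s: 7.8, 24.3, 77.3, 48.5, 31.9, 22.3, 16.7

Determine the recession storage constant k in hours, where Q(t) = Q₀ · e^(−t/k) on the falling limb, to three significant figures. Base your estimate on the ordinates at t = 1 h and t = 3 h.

k ≈ 1.31 h

On the falling limb, Q drops from 77.3 to 16.7 m³/s between t = 1 h and t = 3 h (Δt = 2 h).
k = −Δt / ln(Q₂/Q₁) = −2 / ln(16.7/77.3) = 1.31 h.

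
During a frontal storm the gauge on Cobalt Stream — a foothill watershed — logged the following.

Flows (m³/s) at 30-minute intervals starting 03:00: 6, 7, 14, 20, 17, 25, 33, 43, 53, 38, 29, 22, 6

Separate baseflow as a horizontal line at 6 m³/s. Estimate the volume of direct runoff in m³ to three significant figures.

V ≈ 4.23 × 10^5 m³

Direct-runoff ordinates (Q − Q_b): 0.0, 1.0, 8.0, 14.0, 11.0, 19.0, 27.0, 37.0, 47.0, 32.0, 23.0, 16.0, 0.0 m³/s.
ΣQ_DR = 235.0 m³/s.
With Δt = 0.5 h = 1800 s, V = ΣQ_DR · Δt = 235.0 × 1800 = 4.23 × 10^5 m³.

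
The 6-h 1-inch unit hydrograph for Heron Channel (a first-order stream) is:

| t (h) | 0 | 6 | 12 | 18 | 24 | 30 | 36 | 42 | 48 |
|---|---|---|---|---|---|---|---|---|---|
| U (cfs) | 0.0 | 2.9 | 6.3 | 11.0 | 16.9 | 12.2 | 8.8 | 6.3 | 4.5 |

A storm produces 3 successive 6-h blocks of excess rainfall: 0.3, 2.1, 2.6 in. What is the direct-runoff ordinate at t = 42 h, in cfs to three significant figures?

Q ≈ 52.1 cfs

By discrete convolution, Q_j = Σ (P_i / 1 in) · U_{j−i}.
At t = 42 h (j=7): Q = (0.3/1)·6.3 + (2.1/1)·8.8 + (2.6/1)·12.2 = 52.1 cfs.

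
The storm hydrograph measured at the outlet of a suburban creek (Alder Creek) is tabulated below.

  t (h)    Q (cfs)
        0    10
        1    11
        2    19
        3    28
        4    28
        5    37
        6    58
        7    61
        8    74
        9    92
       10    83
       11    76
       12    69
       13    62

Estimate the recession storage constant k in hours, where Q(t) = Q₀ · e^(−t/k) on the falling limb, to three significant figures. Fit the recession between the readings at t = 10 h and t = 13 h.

k ≈ 10.3 h

On the falling limb, Q drops from 83 to 62 cfs between t = 10 h and t = 13 h (Δt = 3 h).
k = −Δt / ln(Q₂/Q₁) = −3 / ln(62/83) = 10.3 h.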